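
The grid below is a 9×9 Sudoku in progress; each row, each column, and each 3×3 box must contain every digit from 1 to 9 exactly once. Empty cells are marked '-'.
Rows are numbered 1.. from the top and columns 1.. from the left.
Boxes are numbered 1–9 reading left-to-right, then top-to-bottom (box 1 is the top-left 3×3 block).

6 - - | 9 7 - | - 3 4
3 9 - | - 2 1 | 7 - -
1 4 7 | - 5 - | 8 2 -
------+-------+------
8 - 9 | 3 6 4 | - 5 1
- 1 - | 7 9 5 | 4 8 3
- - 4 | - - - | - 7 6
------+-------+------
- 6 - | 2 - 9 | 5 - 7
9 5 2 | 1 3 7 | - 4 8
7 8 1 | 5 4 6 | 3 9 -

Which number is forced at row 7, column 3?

Row 7 already contains {2, 5, 6, 7, 9}.
Column 3 already contains {1, 2, 4, 7, 9}.
Its 3×3 block (box 7) already contains {1, 2, 5, 6, 7, 8, 9}.
The only value from 1–9 not eliminated is 3, so row 7, column 3 = 3.

3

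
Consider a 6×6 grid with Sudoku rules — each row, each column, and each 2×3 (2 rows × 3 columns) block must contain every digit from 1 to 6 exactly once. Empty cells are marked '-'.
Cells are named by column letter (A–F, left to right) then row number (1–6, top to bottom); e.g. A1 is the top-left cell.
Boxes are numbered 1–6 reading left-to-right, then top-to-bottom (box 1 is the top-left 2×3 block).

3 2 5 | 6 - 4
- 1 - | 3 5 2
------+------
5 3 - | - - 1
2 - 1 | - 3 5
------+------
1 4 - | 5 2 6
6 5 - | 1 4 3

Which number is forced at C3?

4

Cell C3 itself could take any of {4, 6} by direct elimination.
Consider where 4 can go in box 3.
B4 is out (column B already has a 4).
So the only cell in box 3 that can hold 4 is C3.
Therefore C3 = 4.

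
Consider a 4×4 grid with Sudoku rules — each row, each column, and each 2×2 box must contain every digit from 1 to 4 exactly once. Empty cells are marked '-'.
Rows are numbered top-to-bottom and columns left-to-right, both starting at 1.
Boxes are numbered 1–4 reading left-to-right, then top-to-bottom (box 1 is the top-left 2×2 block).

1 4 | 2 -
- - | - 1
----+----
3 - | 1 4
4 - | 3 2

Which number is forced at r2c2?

Cell r2c2 itself could take any of {2, 3} by direct elimination.
Consider where 3 can go in column 2.
r3c2 is out (row 3 already has a 3).
r4c2 is out (row 4 already has a 3).
So the only cell in column 2 that can hold 3 is r2c2.
Therefore r2c2 = 3.

3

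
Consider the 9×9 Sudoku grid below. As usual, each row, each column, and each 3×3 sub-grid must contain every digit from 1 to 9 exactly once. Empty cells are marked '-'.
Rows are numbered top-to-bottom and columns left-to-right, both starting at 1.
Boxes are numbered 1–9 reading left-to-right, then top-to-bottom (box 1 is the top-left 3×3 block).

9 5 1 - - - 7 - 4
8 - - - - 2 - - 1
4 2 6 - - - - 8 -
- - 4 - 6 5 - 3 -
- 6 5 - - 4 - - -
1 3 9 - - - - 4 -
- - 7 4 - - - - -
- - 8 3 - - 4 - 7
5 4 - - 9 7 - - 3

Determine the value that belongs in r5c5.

Cell r5c5 itself could take any of {1, 2, 3, 7, 8} by direct elimination.
Consider where 3 can go in box 5.
r4c4 is out (row 4 already has a 3).
r5c4 is out (column 4 already has a 3).
r6c4 is out (row 6 already has a 3).
r6c5 is out (row 6 already has a 3).
r6c6 is out (row 6 already has a 3).
So the only cell in box 5 that can hold 3 is r5c5.
Therefore r5c5 = 3.

3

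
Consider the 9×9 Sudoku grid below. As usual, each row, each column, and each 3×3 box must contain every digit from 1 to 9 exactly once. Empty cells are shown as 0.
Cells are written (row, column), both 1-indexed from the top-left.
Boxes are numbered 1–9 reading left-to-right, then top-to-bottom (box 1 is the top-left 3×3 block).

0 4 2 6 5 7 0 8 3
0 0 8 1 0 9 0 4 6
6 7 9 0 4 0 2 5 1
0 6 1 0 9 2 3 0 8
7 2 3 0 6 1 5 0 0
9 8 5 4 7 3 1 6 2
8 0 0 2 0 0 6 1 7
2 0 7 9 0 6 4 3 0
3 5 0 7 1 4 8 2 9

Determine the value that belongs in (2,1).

Row 2 already contains {1, 4, 6, 8, 9}.
Column 1 already contains {2, 3, 6, 7, 8, 9}.
Its 3×3 block (box 1) already contains {2, 4, 6, 7, 8, 9}.
The only value from 1–9 not eliminated is 5, so (2,1) = 5.

5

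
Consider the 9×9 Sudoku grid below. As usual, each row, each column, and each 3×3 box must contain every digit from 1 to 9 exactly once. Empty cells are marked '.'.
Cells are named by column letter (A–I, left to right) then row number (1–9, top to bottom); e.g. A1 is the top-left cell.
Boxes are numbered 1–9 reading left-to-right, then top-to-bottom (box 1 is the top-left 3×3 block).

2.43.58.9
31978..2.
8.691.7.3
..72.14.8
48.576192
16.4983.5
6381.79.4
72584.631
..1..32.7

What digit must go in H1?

Cell H1 itself could take any of {1, 6} by direct elimination.
Consider where 1 can go in row 1.
B1 is out (column B already has a 1).
E1 is out (column E already has a 1).
So the only cell in row 1 that can hold 1 is H1.
Therefore H1 = 1.

1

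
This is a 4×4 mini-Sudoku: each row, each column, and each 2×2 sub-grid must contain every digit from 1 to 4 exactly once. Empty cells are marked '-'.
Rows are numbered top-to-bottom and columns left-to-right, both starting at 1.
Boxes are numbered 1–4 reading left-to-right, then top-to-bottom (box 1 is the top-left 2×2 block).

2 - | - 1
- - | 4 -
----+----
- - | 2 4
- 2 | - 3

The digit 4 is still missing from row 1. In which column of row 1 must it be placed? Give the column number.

2

Consider where 4 can go in row 1.
r1c3 is out (column 3 already has a 4).
So the only cell in row 1 that can hold 4 is r1c2.
That is column 2.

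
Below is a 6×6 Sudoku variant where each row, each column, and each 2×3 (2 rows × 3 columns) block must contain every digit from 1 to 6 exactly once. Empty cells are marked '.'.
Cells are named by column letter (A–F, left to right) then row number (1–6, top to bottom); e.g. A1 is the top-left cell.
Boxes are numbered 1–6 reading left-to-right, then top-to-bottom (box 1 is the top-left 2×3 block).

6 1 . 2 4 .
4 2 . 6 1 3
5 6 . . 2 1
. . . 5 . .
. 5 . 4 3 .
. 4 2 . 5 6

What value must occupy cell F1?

Row 1 already contains {1, 2, 4, 6}.
Column F already contains {1, 3, 6}.
Its 2×3 block (box 2) already contains {1, 2, 3, 4, 6}.
The only value from 1–6 not eliminated is 5, so F1 = 5.

5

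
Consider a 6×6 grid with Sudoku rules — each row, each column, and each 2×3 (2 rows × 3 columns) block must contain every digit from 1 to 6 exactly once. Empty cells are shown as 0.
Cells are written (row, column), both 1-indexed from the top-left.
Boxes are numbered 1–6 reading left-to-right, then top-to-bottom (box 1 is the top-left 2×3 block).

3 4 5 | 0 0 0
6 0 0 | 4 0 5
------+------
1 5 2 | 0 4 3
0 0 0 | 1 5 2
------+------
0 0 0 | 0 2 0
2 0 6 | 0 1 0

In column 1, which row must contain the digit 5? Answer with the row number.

Consider where 5 can go in column 1.
(4,1) is out (row 4 already has a 5).
So the only cell in column 1 that can hold 5 is (5,1).
That is row 5.

5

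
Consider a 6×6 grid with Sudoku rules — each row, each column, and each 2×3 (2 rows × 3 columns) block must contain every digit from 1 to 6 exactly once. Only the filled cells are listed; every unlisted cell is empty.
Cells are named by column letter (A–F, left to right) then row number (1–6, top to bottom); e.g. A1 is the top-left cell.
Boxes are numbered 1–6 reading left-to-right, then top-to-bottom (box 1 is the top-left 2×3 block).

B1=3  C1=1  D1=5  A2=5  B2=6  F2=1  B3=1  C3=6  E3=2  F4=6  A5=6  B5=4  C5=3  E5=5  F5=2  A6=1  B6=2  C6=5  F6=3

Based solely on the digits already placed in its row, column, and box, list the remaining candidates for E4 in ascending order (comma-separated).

Row 4 already contains {6}.
Column E already contains {2, 5}.
Its 2×3 block (box 4) already contains {2, 6}.
Removing those from 1–6 leaves {1, 3, 4} as the candidates for E4.

1,3,4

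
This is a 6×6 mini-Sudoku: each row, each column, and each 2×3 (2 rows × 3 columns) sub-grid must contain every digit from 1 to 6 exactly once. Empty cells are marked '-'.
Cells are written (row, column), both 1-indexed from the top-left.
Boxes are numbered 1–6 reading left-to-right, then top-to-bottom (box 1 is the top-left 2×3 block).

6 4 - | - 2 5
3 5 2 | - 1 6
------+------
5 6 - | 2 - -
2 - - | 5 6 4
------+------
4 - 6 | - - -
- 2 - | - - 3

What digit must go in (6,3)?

5

Cell (6,3) itself could take any of {1, 5} by direct elimination.
Consider where 5 can go in column 3.
(1,3) is out (row 1 already has a 5).
(3,3) is out (row 3 already has a 5).
(4,3) is out (row 4 already has a 5).
So the only cell in column 3 that can hold 5 is (6,3).
Therefore (6,3) = 5.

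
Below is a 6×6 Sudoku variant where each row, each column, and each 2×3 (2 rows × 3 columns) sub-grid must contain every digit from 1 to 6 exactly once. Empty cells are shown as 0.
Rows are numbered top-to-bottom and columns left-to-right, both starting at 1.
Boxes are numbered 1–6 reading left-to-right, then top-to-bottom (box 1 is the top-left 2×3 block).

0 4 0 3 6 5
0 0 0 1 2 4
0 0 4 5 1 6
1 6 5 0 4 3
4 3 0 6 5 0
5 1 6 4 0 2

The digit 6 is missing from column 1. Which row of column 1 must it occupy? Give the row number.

2

Consider where 6 can go in column 1.
R1C1 is out (row 1 already has a 6).
R3C1 is out (row 3 already has a 6).
So the only cell in column 1 that can hold 6 is R2C1.
That is row 2.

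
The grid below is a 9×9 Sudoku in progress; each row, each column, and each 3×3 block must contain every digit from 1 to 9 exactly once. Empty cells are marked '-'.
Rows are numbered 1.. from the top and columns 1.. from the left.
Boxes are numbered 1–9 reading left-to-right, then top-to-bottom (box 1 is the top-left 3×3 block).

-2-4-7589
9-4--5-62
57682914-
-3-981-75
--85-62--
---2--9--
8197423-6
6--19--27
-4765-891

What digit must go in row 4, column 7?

6

Cell row 4, column 7 itself could take any of {4, 6} by direct elimination.
Consider where 6 can go in box 6.
row 5, column 8 is out (row 5 already has a 6).
row 5, column 9 is out (row 5 already has a 6).
row 6, column 8 is out (column 8 already has a 6).
row 6, column 9 is out (column 9 already has a 6).
So the only cell in box 6 that can hold 6 is row 4, column 7.
Therefore row 4, column 7 = 6.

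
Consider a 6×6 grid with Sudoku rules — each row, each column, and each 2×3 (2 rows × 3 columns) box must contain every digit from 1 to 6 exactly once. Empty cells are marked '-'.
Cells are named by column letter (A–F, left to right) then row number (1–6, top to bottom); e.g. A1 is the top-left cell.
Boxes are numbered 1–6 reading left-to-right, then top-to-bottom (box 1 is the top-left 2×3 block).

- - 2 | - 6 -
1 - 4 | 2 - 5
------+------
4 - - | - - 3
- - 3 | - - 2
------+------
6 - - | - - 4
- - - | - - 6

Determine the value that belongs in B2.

Cell B2 itself could take any of {3, 6} by direct elimination.
Consider where 6 can go in row 2.
E2 is out (column E already has a 6).
So the only cell in row 2 that can hold 6 is B2.
Therefore B2 = 6.

6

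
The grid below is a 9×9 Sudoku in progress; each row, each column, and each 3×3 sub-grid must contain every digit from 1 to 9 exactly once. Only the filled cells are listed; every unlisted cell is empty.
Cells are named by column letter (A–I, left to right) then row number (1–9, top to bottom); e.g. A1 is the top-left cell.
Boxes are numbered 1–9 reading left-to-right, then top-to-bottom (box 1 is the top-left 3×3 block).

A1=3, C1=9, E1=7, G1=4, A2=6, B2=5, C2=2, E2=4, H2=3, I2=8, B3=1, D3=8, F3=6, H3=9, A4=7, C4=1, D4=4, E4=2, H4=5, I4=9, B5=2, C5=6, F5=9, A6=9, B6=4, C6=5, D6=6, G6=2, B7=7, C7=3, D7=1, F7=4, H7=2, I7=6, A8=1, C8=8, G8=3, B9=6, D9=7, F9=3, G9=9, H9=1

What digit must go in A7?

5

Row 7 already contains {1, 2, 3, 4, 6, 7}.
Column A already contains {1, 3, 6, 7, 9}.
Its 3×3 block (box 7) already contains {1, 3, 6, 7, 8}.
The only value from 1–9 not eliminated is 5, so A7 = 5.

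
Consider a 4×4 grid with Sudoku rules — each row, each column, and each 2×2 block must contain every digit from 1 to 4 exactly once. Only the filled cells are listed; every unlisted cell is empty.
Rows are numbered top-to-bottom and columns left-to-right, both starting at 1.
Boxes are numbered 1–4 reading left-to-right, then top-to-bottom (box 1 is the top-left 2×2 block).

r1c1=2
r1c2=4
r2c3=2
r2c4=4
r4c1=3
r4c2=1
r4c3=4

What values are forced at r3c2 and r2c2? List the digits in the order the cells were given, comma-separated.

2,3

For r3c2:
  Row 3 already contains {}.
  Column 2 already contains {1, 4}.
  Its 2×2 block (box 3) already contains {1, 3}.
  The only value from 1–4 not eliminated is 2, so r3c2 = 2.
For r2c2:
  Row 2 already contains {2, 4}.
  Column 2 already contains {1, 4}.
  Its 2×2 block (box 1) already contains {2, 4}.
  The only value from 1–4 not eliminated is 3, so r2c2 = 3.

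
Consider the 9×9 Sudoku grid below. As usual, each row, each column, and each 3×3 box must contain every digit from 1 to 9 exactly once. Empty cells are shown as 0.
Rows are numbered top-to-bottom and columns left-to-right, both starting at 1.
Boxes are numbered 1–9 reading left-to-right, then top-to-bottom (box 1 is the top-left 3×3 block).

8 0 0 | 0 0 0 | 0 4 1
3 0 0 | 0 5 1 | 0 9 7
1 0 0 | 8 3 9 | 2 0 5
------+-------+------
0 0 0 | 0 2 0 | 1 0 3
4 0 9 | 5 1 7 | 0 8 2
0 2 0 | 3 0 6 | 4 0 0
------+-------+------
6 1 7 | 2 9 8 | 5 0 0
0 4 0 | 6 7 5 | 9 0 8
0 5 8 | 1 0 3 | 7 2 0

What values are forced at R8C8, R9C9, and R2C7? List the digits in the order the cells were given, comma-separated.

For R8C8:
  Consider where 1 can go in row 8.
  R8C1 is out (column 1 already has a 1).
  R8C3 is out (box 7 already has a 1).
  So the only cell in row 8 that can hold 1 is R8C8.
  So R8C8 = 1.
For R9C9:
  Consider where 6 can go in box 9.
  R7C8 is out (row 7 already has a 6).
  R7C9 is out (row 7 already has a 6).
  R8C8 is out (row 8 already has a 6).
  So the only cell in box 9 that can hold 6 is R9C9.
  So R9C9 = 6.
For R2C7:
  Consider where 8 can go in box 3.
  R1C7 is out (row 1 already has a 8).
  R3C8 is out (row 3 already has a 8).
  So the only cell in box 3 that can hold 8 is R2C7.
  So R2C7 = 8.

1,6,8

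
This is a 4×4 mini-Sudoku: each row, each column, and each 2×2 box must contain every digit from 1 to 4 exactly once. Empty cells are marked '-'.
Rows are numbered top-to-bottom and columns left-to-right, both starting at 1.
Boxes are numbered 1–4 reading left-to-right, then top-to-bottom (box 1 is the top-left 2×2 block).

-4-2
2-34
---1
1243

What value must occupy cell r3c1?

4

Cell r3c1 itself could take any of {3, 4} by direct elimination.
Consider where 4 can go in box 3.
r3c2 is out (column 2 already has a 4).
So the only cell in box 3 that can hold 4 is r3c1.
Therefore r3c1 = 4.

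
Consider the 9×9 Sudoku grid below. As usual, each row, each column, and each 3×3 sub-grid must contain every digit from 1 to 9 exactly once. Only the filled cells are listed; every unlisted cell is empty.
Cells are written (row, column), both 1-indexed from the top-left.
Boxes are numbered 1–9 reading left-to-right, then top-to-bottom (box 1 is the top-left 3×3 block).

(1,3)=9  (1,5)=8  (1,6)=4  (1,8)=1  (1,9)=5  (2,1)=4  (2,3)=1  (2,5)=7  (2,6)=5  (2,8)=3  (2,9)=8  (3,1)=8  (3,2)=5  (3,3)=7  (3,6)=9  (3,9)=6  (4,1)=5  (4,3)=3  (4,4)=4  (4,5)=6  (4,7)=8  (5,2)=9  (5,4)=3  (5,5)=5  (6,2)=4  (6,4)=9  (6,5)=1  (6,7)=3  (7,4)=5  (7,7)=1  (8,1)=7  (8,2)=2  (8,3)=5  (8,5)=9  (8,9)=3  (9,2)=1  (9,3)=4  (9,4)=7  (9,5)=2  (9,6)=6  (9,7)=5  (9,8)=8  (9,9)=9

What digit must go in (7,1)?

9

Cell (7,1) itself could take any of {3, 6, 9} by direct elimination.
Consider where 9 can go in box 7.
(7,2) is out (column 2 already has a 9).
(7,3) is out (column 3 already has a 9).
(9,1) is out (row 9 already has a 9).
So the only cell in box 7 that can hold 9 is (7,1).
Therefore (7,1) = 9.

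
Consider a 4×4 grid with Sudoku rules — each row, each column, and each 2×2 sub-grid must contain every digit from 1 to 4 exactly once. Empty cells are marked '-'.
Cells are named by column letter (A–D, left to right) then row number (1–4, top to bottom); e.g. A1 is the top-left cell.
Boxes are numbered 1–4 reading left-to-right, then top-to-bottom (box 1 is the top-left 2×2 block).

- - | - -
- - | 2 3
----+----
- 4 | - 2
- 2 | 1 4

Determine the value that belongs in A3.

1

Cell A3 itself could take any of {1, 3} by direct elimination.
Consider where 1 can go in box 3.
A4 is out (row 4 already has a 1).
So the only cell in box 3 that can hold 1 is A3.
Therefore A3 = 1.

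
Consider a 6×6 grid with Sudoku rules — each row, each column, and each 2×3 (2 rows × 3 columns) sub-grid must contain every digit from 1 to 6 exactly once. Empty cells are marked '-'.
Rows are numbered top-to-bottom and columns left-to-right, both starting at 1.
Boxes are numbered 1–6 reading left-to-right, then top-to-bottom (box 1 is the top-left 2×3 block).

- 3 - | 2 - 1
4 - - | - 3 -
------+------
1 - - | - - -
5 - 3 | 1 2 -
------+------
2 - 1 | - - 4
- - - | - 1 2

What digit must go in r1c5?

Cell r1c5 itself could take any of {4, 5, 6} by direct elimination.
Consider where 4 can go in row 1.
r1c1 is out (column 1 already has a 4).
r1c3 is out (box 1 already has a 4).
So the only cell in row 1 that can hold 4 is r1c5.
Therefore r1c5 = 4.

4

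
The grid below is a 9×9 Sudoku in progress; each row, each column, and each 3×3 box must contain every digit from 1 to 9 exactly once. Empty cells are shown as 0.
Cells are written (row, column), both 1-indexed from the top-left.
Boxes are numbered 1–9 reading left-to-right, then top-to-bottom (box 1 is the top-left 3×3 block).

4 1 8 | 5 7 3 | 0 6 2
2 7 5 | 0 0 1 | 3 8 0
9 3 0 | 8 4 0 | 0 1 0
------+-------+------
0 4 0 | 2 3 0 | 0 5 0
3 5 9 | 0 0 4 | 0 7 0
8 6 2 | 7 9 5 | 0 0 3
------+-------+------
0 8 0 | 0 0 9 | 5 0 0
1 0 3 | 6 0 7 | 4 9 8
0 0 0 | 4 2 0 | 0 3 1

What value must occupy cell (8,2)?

Row 8 already contains {1, 3, 4, 6, 7, 8, 9}.
Column 2 already contains {1, 3, 4, 5, 6, 7, 8}.
Its 3×3 block (box 7) already contains {1, 3, 8}.
The only value from 1–9 not eliminated is 2, so (8,2) = 2.

2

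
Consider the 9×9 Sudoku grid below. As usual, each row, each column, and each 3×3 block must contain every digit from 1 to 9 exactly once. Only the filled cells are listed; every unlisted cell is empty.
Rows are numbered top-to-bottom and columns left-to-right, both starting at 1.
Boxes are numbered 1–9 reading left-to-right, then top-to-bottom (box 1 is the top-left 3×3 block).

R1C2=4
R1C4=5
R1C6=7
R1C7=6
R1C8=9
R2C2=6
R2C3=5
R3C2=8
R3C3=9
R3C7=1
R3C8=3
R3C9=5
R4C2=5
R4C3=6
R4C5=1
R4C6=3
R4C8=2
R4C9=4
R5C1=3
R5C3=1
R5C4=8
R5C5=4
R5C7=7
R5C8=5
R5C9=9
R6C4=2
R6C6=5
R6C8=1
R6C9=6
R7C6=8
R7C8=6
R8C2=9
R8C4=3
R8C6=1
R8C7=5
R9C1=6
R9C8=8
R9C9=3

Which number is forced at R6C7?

Cell R6C7 itself could take any of {3, 8} by direct elimination.
Consider where 3 can go in row 6.
R6C1 is out (column 1 already has a 3).
R6C2 is out (box 4 already has a 3).
R6C3 is out (box 4 already has a 3).
R6C5 is out (box 5 already has a 3).
So the only cell in row 6 that can hold 3 is R6C7.
Therefore R6C7 = 3.

3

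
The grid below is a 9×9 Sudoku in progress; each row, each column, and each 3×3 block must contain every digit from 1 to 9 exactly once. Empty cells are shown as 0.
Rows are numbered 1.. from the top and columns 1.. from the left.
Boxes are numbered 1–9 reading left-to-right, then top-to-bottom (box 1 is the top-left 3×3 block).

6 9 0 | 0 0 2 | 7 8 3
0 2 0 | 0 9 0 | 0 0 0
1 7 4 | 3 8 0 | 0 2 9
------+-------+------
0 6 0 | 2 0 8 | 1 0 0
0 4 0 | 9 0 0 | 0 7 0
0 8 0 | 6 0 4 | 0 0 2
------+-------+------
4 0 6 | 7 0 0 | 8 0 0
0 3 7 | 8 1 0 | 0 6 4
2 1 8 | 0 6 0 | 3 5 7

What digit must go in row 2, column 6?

Cell row 2, column 6 itself could take any of {1, 5, 6, 7} by direct elimination.
Consider where 7 can go in row 2.
row 2, column 1 is out (box 1 already has a 7). row 2, column 3 is out (column 3 already has a 7). row 2, column 4 is out (column 4 already has a 7). row 2, column 7 is out (column 7 already has a 7). The remaining empty cells in row 2 are similarly blocked.
So the only cell in row 2 that can hold 7 is row 2, column 6.
Therefore row 2, column 6 = 7.

7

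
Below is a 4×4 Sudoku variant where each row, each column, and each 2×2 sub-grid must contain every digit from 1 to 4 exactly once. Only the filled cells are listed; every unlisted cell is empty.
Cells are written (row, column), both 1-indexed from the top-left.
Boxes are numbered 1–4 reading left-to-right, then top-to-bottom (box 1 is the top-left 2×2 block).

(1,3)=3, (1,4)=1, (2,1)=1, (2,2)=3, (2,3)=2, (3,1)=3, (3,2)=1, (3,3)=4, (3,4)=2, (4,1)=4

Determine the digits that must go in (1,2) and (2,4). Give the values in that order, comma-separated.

4,4

For (1,2):
  Consider where 4 can go in box 1.
  (1,1) is out (column 1 already has a 4).
  So the only cell in box 1 that can hold 4 is (1,2).
  So (1,2) = 4.
For (2,4):
  Row 2 already contains {1, 2, 3}.
  Column 4 already contains {1, 2}.
  Its 2×2 block (box 2) already contains {1, 2, 3}.
  The only value from 1–4 not eliminated is 4, so (2,4) = 4.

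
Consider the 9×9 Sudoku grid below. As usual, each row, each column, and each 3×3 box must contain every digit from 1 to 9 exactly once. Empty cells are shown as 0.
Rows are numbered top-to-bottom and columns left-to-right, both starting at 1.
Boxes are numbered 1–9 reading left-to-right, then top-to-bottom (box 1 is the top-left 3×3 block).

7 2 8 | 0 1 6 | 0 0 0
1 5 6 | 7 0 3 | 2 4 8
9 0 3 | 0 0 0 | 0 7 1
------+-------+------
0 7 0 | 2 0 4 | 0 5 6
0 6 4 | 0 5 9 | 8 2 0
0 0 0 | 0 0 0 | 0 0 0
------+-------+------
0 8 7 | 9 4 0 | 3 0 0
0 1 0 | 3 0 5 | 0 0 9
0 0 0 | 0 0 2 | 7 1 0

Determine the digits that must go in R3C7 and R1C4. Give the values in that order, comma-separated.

For R3C7:
  Consider where 6 can go in box 3.
  R1C7 is out (row 1 already has a 6).
  R1C8 is out (row 1 already has a 6).
  R1C9 is out (row 1 already has a 6).
  So the only cell in box 3 that can hold 6 is R3C7.
  So R3C7 = 6.
For R1C4:
  Consider where 4 can go in row 1.
  R1C7 is out (box 3 already has a 4).
  R1C8 is out (column 8 already has a 4).
  R1C9 is out (box 3 already has a 4).
  So the only cell in row 1 that can hold 4 is R1C4.
  So R1C4 = 4.

6,4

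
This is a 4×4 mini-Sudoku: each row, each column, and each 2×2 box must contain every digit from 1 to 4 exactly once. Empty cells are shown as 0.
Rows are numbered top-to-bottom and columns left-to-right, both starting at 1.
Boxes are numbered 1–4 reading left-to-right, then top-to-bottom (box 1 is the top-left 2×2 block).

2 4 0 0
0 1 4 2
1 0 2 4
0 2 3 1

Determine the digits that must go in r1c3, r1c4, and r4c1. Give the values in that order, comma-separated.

1,3,4

For r1c3:
  Row 1 already contains {2, 4}.
  Column 3 already contains {2, 3, 4}.
  Its 2×2 block (box 2) already contains {2, 4}.
  The only value from 1–4 not eliminated is 1, so r1c3 = 1.
For r1c4:
  Row 1 already contains {2, 4}.
  Column 4 already contains {1, 2, 4}.
  Its 2×2 block (box 2) already contains {2, 4}.
  The only value from 1–4 not eliminated is 3, so r1c4 = 3.
For r4c1:
  Row 4 already contains {1, 2, 3}.
  Column 1 already contains {1, 2}.
  Its 2×2 block (box 3) already contains {1, 2}.
  The only value from 1–4 not eliminated is 4, so r4c1 = 4.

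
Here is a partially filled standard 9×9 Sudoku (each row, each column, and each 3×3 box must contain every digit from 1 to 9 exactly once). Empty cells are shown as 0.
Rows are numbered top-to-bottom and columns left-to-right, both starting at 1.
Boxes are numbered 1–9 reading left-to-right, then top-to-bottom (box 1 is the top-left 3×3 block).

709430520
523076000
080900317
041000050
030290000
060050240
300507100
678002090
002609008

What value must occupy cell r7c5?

Cell r7c5 itself could take any of {4, 8} by direct elimination.
Consider where 8 can go in box 8.
r8c4 is out (row 8 already has a 8).
r8c5 is out (row 8 already has a 8).
r9c5 is out (row 9 already has a 8).
So the only cell in box 8 that can hold 8 is r7c5.
Therefore r7c5 = 8.

8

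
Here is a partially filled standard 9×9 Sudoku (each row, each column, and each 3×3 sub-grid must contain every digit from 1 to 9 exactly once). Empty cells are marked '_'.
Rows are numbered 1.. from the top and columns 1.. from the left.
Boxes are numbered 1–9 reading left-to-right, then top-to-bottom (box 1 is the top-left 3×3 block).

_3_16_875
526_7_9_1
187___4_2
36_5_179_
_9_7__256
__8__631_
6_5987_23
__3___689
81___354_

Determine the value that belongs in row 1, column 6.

2

Cell row 1, column 6 itself could take any of {2, 4, 9} by direct elimination.
Consider where 2 can go in row 1.
row 1, column 1 is out (box 1 already has a 2).
row 1, column 3 is out (box 1 already has a 2).
So the only cell in row 1 that can hold 2 is row 1, column 6.
Therefore row 1, column 6 = 2.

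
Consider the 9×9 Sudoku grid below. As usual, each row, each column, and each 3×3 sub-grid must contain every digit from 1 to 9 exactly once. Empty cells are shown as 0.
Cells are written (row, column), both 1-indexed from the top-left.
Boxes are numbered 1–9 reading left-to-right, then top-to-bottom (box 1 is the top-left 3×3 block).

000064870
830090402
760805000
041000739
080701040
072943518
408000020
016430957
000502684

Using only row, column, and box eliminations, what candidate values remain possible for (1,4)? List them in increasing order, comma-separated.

Row 1 already contains {4, 6, 7, 8}.
Column 4 already contains {4, 5, 7, 8, 9}.
Its 3×3 block (box 2) already contains {4, 5, 6, 8, 9}.
Removing those from 1–9 leaves {1, 2, 3} as the candidates for (1,4).

1,2,3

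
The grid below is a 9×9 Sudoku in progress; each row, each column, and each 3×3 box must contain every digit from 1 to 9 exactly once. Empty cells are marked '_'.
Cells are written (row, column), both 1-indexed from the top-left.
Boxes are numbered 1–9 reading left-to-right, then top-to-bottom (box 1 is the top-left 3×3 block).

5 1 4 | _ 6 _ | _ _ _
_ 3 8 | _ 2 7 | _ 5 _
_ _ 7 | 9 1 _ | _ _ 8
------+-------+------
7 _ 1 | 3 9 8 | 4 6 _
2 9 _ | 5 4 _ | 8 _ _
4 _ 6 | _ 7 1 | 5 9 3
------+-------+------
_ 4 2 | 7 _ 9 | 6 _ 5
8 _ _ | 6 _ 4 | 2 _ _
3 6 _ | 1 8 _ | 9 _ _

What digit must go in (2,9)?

6

Cell (2,9) itself could take any of {1, 4, 6, 9} by direct elimination.
Consider where 6 can go in box 3.
(1,7) is out (row 1 already has a 6). (1,8) is out (row 1 already has a 6). (1,9) is out (row 1 already has a 6). (2,7) is out (column 7 already has a 6). The remaining empty cells in box 3 are similarly blocked.
So the only cell in box 3 that can hold 6 is (2,9).
Therefore (2,9) = 6.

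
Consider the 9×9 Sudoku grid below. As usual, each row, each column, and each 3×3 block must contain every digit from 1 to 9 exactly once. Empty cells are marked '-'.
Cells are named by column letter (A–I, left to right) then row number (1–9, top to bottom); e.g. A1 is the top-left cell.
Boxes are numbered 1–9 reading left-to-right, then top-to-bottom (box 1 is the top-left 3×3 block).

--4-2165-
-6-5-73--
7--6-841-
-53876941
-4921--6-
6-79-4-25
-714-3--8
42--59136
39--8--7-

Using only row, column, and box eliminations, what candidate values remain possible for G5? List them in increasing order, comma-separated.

7,8

Row 5 already contains {1, 2, 4, 6, 9}.
Column G already contains {1, 3, 4, 6, 9}.
Its 3×3 block (box 6) already contains {1, 2, 4, 5, 6, 9}.
Removing those from 1–9 leaves {7, 8} as the candidates for G5.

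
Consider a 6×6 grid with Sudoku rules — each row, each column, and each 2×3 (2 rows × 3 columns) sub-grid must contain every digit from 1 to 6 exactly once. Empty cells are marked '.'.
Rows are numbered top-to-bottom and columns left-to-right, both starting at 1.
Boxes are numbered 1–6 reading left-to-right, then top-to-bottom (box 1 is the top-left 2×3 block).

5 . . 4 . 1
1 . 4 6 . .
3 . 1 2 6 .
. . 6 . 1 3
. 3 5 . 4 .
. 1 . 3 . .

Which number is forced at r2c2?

Row 2 already contains {1, 4, 6}.
Column 2 already contains {1, 3}.
Its 2×3 block (box 1) already contains {1, 4, 5}.
The only value from 1–6 not eliminated is 2, so r2c2 = 2.

2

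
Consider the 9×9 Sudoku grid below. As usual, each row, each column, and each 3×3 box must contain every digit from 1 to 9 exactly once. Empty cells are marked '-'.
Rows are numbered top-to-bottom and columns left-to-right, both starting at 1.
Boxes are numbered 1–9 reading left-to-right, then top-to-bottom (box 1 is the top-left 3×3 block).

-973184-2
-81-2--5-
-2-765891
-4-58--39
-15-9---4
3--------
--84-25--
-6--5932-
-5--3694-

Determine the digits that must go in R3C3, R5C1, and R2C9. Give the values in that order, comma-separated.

3,8,3

For R3C3:
  Consider where 3 can go in box 1.
  R1C1 is out (row 1 already has a 3).
  R2C1 is out (column 1 already has a 3).
  R3C1 is out (column 1 already has a 3).
  So the only cell in box 1 that can hold 3 is R3C3.
  So R3C3 = 3.
For R5C1:
  Consider where 8 can go in column 1.
  R1C1 is out (row 1 already has a 8). R2C1 is out (row 2 already has a 8). R3C1 is out (row 3 already has a 8). R4C1 is out (row 4 already has a 8). The remaining empty cells in column 1 are similarly blocked.
  So the only cell in column 1 that can hold 8 is R5C1.
  So R5C1 = 8.
For R2C9:
  Consider where 3 can go in box 3.
  R1C8 is out (row 1 already has a 3).
  R2C7 is out (column 7 already has a 3).
  So the only cell in box 3 that can hold 3 is R2C9.
  So R2C9 = 3.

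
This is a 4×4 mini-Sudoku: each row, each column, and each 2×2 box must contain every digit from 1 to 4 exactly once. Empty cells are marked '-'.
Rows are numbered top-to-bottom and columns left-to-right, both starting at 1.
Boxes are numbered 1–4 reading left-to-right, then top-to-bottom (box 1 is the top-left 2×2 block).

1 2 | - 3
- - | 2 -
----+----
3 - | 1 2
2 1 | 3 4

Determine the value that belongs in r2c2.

Cell r2c2 itself could take any of {3, 4} by direct elimination.
Consider where 3 can go in row 2.
r2c1 is out (column 1 already has a 3).
r2c4 is out (column 4 already has a 3).
So the only cell in row 2 that can hold 3 is r2c2.
Therefore r2c2 = 3.

3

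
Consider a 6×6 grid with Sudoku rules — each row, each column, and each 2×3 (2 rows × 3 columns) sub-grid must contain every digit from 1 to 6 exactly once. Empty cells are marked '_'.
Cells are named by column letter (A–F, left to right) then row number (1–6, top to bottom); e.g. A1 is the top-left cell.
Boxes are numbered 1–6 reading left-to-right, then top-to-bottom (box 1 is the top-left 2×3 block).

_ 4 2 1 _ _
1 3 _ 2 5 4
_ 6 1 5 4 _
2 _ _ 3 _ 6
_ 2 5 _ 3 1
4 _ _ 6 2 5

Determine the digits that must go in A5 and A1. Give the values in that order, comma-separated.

6,5

For A5:
  Row 5 already contains {1, 2, 3, 5}.
  Column A already contains {1, 2, 4}.
  Its 2×3 block (box 5) already contains {2, 4, 5}.
  The only value from 1–6 not eliminated is 6, so A5 = 6.
For A1:
  Consider where 5 can go in box 1.
  C2 is out (row 2 already has a 5).
  So the only cell in box 1 that can hold 5 is A1.
  So A1 = 5.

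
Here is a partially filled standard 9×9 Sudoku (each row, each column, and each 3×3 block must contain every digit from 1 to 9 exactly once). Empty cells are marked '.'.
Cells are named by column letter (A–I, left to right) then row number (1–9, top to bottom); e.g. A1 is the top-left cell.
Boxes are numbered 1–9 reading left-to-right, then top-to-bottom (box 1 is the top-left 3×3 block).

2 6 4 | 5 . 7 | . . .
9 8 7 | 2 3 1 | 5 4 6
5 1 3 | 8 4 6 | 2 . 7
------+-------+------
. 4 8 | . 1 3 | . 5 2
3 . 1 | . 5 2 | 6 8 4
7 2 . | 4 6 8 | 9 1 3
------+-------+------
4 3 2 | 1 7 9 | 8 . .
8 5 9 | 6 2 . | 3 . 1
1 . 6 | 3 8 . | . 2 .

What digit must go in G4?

Row 4 already contains {1, 2, 3, 4, 5, 8}.
Column G already contains {2, 3, 5, 6, 8, 9}.
Its 3×3 block (box 6) already contains {1, 2, 3, 4, 5, 6, 8, 9}.
The only value from 1–9 not eliminated is 7, so G4 = 7.

7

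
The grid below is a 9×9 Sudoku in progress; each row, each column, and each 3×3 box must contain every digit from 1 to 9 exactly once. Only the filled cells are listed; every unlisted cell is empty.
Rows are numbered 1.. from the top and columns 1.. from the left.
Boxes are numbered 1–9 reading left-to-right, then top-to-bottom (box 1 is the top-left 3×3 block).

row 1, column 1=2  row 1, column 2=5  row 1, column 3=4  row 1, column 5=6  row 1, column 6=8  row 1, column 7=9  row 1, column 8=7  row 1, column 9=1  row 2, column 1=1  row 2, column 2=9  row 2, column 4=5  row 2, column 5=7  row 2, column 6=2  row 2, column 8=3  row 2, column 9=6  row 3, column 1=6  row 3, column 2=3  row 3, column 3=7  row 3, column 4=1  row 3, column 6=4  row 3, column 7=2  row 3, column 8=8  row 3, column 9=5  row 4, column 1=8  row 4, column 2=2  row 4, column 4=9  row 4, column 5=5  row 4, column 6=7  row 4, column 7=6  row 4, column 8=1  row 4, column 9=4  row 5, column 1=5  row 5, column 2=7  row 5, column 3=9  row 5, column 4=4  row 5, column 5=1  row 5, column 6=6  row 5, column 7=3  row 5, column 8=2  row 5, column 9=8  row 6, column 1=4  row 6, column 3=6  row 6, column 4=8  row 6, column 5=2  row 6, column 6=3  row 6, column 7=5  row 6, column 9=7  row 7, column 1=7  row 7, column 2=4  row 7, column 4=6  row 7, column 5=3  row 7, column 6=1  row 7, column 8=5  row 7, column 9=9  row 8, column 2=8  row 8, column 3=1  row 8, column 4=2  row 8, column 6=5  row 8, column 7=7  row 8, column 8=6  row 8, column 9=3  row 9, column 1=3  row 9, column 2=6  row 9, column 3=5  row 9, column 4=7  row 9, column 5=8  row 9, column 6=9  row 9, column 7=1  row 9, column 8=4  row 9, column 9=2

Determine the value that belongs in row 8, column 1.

9

Row 8 already contains {1, 2, 3, 5, 6, 7, 8}.
Column 1 already contains {1, 2, 3, 4, 5, 6, 7, 8}.
Its 3×3 block (box 7) already contains {1, 3, 4, 5, 6, 7, 8}.
The only value from 1–9 not eliminated is 9, so row 8, column 1 = 9.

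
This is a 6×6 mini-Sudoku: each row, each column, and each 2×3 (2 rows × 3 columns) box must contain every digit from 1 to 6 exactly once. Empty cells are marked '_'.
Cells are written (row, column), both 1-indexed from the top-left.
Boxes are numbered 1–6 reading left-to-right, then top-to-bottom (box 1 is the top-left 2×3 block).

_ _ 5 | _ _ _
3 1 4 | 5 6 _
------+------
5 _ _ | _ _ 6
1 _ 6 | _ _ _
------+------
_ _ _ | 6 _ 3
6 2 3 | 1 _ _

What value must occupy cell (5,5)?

Cell (5,5) itself could take any of {2, 4, 5} by direct elimination.
Consider where 2 can go in box 6.
(6,5) is out (row 6 already has a 2).
(6,6) is out (row 6 already has a 2).
So the only cell in box 6 that can hold 2 is (5,5).
Therefore (5,5) = 2.

2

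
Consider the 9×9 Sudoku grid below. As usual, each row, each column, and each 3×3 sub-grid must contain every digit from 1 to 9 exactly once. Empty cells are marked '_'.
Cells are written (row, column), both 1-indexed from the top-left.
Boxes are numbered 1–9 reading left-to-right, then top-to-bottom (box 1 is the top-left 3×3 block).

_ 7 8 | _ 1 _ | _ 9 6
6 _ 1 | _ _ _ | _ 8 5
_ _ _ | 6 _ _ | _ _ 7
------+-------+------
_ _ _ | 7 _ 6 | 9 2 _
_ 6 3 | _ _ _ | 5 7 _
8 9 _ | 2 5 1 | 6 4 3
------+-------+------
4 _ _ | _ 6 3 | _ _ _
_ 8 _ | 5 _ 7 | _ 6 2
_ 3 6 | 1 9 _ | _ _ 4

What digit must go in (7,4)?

8

Row 7 already contains {3, 4, 6}.
Column 4 already contains {1, 2, 5, 6, 7}.
Its 3×3 block (box 8) already contains {1, 3, 5, 6, 7, 9}.
The only value from 1–9 not eliminated is 8, so (7,4) = 8.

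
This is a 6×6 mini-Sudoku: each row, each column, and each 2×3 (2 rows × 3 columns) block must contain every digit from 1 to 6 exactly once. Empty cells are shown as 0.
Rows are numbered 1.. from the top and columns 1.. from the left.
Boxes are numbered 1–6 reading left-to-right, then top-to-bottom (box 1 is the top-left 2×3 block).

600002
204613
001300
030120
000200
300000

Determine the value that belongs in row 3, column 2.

2

Cell row 3, column 2 itself could take any of {2, 4, 5, 6} by direct elimination.
Consider where 2 can go in box 3.
row 3, column 1 is out (column 1 already has a 2).
row 4, column 1 is out (row 4 already has a 2).
row 4, column 3 is out (row 4 already has a 2).
So the only cell in box 3 that can hold 2 is row 3, column 2.
Therefore row 3, column 2 = 2.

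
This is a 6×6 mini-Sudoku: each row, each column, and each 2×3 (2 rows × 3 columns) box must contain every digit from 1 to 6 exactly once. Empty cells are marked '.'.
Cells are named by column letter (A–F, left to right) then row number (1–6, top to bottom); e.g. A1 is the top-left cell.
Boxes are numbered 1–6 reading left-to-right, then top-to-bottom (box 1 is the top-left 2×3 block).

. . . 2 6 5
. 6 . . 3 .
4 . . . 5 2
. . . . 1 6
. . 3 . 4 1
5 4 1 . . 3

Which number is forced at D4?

4

Cell D4 itself could take any of {3, 4} by direct elimination.
Consider where 4 can go in box 4.
D3 is out (row 3 already has a 4).
So the only cell in box 4 that can hold 4 is D4.
Therefore D4 = 4.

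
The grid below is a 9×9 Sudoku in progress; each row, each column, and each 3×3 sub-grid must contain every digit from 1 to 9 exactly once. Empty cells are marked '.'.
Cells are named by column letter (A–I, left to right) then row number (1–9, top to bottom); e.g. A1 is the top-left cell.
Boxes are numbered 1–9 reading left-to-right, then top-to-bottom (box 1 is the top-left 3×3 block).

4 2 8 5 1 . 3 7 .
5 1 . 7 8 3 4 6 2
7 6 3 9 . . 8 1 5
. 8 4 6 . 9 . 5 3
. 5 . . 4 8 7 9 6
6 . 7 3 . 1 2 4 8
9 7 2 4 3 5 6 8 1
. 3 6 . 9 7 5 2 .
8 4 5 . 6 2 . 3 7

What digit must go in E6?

Row 6 already contains {1, 2, 3, 4, 6, 7, 8}.
Column E already contains {1, 3, 4, 6, 8, 9}.
Its 3×3 block (box 5) already contains {1, 3, 4, 6, 8, 9}.
The only value from 1–9 not eliminated is 5, so E6 = 5.

5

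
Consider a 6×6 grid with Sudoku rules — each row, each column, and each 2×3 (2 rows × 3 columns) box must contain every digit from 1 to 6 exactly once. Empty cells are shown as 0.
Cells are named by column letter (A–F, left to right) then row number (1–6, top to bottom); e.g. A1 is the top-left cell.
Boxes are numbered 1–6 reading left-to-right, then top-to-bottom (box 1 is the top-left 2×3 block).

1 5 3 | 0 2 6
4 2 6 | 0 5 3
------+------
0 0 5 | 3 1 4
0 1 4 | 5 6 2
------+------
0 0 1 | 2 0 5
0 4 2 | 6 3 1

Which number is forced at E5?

4

Row 5 already contains {1, 2, 5}.
Column E already contains {1, 2, 3, 5, 6}.
Its 2×3 block (box 6) already contains {1, 2, 3, 5, 6}.
The only value from 1–6 not eliminated is 4, so E5 = 4.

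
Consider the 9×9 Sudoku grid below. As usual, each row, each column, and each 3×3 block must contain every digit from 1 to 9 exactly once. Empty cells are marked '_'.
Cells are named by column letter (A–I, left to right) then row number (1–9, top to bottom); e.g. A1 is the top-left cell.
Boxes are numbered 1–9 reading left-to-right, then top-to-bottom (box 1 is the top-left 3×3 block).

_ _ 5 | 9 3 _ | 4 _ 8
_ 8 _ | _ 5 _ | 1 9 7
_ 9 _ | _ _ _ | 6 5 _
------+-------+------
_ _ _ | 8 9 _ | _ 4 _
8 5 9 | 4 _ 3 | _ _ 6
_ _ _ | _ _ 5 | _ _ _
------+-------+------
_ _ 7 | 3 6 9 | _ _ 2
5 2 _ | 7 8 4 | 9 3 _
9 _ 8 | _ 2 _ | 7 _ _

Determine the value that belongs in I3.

3

Row 3 already contains {5, 6, 9}.
Column I already contains {2, 6, 7, 8}.
Its 3×3 block (box 3) already contains {1, 4, 5, 6, 7, 8, 9}.
The only value from 1–9 not eliminated is 3, so I3 = 3.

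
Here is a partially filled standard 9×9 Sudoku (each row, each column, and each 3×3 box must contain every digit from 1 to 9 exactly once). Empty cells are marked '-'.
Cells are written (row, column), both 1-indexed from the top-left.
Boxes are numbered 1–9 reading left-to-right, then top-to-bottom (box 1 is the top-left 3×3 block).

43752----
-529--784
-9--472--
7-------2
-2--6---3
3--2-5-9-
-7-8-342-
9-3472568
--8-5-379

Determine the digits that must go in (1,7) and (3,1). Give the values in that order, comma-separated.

For (1,7):
  Consider where 9 can go in box 3.
  (1,8) is out (column 8 already has a 9).
  (1,9) is out (column 9 already has a 9).
  (3,8) is out (row 3 already has a 9).
  (3,9) is out (row 3 already has a 9).
  So the only cell in box 3 that can hold 9 is (1,7).
  So (1,7) = 9.
For (3,1):
  Consider where 8 can go in row 3.
  (3,3) is out (column 3 already has a 8).
  (3,4) is out (column 4 already has a 8).
  (3,8) is out (column 8 already has a 8).
  (3,9) is out (column 9 already has a 8).
  So the only cell in row 3 that can hold 8 is (3,1).
  So (3,1) = 8.

9,8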